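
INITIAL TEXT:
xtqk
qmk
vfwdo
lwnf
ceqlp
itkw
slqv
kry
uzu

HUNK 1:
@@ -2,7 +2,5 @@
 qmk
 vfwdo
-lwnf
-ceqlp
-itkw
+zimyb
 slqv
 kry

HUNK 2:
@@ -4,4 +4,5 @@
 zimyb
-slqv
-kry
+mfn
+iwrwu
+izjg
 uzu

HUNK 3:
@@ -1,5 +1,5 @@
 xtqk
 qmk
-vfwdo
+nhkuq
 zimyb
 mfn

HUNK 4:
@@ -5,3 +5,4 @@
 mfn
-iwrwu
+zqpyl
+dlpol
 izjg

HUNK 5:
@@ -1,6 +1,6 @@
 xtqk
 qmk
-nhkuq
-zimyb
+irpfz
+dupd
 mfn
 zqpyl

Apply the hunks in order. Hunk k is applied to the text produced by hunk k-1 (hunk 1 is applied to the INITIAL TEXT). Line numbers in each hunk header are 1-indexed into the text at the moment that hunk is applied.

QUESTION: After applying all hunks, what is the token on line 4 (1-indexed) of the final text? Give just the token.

Hunk 1: at line 2 remove [lwnf,ceqlp,itkw] add [zimyb] -> 7 lines: xtqk qmk vfwdo zimyb slqv kry uzu
Hunk 2: at line 4 remove [slqv,kry] add [mfn,iwrwu,izjg] -> 8 lines: xtqk qmk vfwdo zimyb mfn iwrwu izjg uzu
Hunk 3: at line 1 remove [vfwdo] add [nhkuq] -> 8 lines: xtqk qmk nhkuq zimyb mfn iwrwu izjg uzu
Hunk 4: at line 5 remove [iwrwu] add [zqpyl,dlpol] -> 9 lines: xtqk qmk nhkuq zimyb mfn zqpyl dlpol izjg uzu
Hunk 5: at line 1 remove [nhkuq,zimyb] add [irpfz,dupd] -> 9 lines: xtqk qmk irpfz dupd mfn zqpyl dlpol izjg uzu
Final line 4: dupd

Answer: dupd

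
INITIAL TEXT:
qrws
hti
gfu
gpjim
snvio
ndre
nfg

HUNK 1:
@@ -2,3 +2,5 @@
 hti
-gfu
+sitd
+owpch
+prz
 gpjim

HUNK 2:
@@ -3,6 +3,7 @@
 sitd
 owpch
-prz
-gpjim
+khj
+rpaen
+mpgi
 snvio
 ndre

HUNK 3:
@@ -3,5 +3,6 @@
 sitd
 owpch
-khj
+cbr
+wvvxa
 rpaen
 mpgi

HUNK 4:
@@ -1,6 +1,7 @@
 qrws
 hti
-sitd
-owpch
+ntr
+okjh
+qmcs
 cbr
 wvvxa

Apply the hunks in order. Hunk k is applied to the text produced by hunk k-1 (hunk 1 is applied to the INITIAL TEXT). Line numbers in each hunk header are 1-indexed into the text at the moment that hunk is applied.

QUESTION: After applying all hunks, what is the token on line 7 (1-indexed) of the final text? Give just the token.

Hunk 1: at line 2 remove [gfu] add [sitd,owpch,prz] -> 9 lines: qrws hti sitd owpch prz gpjim snvio ndre nfg
Hunk 2: at line 3 remove [prz,gpjim] add [khj,rpaen,mpgi] -> 10 lines: qrws hti sitd owpch khj rpaen mpgi snvio ndre nfg
Hunk 3: at line 3 remove [khj] add [cbr,wvvxa] -> 11 lines: qrws hti sitd owpch cbr wvvxa rpaen mpgi snvio ndre nfg
Hunk 4: at line 1 remove [sitd,owpch] add [ntr,okjh,qmcs] -> 12 lines: qrws hti ntr okjh qmcs cbr wvvxa rpaen mpgi snvio ndre nfg
Final line 7: wvvxa

Answer: wvvxa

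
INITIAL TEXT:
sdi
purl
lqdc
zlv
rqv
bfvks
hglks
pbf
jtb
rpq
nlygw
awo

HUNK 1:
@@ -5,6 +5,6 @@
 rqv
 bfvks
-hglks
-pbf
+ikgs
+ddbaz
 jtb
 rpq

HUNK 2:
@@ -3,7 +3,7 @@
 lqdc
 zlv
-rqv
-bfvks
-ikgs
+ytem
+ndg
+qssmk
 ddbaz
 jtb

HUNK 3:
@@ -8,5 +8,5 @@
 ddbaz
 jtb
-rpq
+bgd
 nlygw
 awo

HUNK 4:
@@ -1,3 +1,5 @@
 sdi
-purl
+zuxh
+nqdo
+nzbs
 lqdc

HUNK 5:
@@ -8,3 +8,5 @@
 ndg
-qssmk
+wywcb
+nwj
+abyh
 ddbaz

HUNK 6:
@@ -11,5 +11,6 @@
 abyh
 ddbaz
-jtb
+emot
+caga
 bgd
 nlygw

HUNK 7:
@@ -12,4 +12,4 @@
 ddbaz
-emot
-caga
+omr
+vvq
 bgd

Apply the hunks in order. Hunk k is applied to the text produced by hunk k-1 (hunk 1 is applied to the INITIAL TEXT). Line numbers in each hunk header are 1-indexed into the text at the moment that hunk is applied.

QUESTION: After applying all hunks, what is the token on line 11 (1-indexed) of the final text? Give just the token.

Hunk 1: at line 5 remove [hglks,pbf] add [ikgs,ddbaz] -> 12 lines: sdi purl lqdc zlv rqv bfvks ikgs ddbaz jtb rpq nlygw awo
Hunk 2: at line 3 remove [rqv,bfvks,ikgs] add [ytem,ndg,qssmk] -> 12 lines: sdi purl lqdc zlv ytem ndg qssmk ddbaz jtb rpq nlygw awo
Hunk 3: at line 8 remove [rpq] add [bgd] -> 12 lines: sdi purl lqdc zlv ytem ndg qssmk ddbaz jtb bgd nlygw awo
Hunk 4: at line 1 remove [purl] add [zuxh,nqdo,nzbs] -> 14 lines: sdi zuxh nqdo nzbs lqdc zlv ytem ndg qssmk ddbaz jtb bgd nlygw awo
Hunk 5: at line 8 remove [qssmk] add [wywcb,nwj,abyh] -> 16 lines: sdi zuxh nqdo nzbs lqdc zlv ytem ndg wywcb nwj abyh ddbaz jtb bgd nlygw awo
Hunk 6: at line 11 remove [jtb] add [emot,caga] -> 17 lines: sdi zuxh nqdo nzbs lqdc zlv ytem ndg wywcb nwj abyh ddbaz emot caga bgd nlygw awo
Hunk 7: at line 12 remove [emot,caga] add [omr,vvq] -> 17 lines: sdi zuxh nqdo nzbs lqdc zlv ytem ndg wywcb nwj abyh ddbaz omr vvq bgd nlygw awo
Final line 11: abyh

Answer: abyh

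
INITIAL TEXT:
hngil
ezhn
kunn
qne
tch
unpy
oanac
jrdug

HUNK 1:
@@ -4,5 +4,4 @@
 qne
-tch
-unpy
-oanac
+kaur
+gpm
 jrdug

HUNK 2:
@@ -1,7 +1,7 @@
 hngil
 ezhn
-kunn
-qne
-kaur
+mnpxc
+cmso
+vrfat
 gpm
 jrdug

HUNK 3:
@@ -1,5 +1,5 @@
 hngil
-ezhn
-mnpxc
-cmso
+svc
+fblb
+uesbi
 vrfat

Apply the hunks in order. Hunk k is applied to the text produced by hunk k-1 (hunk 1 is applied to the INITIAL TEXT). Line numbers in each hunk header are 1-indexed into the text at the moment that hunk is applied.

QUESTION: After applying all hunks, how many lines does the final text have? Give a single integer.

Hunk 1: at line 4 remove [tch,unpy,oanac] add [kaur,gpm] -> 7 lines: hngil ezhn kunn qne kaur gpm jrdug
Hunk 2: at line 1 remove [kunn,qne,kaur] add [mnpxc,cmso,vrfat] -> 7 lines: hngil ezhn mnpxc cmso vrfat gpm jrdug
Hunk 3: at line 1 remove [ezhn,mnpxc,cmso] add [svc,fblb,uesbi] -> 7 lines: hngil svc fblb uesbi vrfat gpm jrdug
Final line count: 7

Answer: 7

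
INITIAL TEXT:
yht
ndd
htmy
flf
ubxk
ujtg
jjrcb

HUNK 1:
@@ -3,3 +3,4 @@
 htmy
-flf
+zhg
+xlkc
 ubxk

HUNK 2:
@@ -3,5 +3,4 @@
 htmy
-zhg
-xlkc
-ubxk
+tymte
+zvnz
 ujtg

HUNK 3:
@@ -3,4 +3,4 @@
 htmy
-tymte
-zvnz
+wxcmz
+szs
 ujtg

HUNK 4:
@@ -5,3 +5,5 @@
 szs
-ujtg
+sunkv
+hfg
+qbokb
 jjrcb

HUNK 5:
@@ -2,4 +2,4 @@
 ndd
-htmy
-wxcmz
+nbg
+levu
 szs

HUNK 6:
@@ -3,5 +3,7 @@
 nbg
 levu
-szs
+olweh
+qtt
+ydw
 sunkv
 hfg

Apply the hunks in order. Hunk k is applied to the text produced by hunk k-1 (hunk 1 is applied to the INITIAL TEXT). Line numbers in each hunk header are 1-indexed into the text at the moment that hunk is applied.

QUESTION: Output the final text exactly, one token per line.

Answer: yht
ndd
nbg
levu
olweh
qtt
ydw
sunkv
hfg
qbokb
jjrcb

Derivation:
Hunk 1: at line 3 remove [flf] add [zhg,xlkc] -> 8 lines: yht ndd htmy zhg xlkc ubxk ujtg jjrcb
Hunk 2: at line 3 remove [zhg,xlkc,ubxk] add [tymte,zvnz] -> 7 lines: yht ndd htmy tymte zvnz ujtg jjrcb
Hunk 3: at line 3 remove [tymte,zvnz] add [wxcmz,szs] -> 7 lines: yht ndd htmy wxcmz szs ujtg jjrcb
Hunk 4: at line 5 remove [ujtg] add [sunkv,hfg,qbokb] -> 9 lines: yht ndd htmy wxcmz szs sunkv hfg qbokb jjrcb
Hunk 5: at line 2 remove [htmy,wxcmz] add [nbg,levu] -> 9 lines: yht ndd nbg levu szs sunkv hfg qbokb jjrcb
Hunk 6: at line 3 remove [szs] add [olweh,qtt,ydw] -> 11 lines: yht ndd nbg levu olweh qtt ydw sunkv hfg qbokb jjrcb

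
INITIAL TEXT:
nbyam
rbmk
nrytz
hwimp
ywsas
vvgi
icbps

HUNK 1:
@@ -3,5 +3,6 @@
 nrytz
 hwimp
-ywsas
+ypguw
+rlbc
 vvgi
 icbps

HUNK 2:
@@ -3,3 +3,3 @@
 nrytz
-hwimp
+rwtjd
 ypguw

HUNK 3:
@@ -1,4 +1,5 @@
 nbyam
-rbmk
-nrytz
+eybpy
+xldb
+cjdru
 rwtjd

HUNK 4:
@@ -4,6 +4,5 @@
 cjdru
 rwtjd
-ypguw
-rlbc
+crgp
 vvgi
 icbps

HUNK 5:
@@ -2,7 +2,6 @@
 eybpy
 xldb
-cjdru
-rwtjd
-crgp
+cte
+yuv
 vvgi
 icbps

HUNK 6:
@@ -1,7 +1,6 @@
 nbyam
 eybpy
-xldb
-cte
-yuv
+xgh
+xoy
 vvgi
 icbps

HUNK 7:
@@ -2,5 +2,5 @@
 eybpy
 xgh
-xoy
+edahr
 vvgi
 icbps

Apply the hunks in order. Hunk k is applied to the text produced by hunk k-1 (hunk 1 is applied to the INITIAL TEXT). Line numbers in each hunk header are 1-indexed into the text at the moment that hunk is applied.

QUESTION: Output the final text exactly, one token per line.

Answer: nbyam
eybpy
xgh
edahr
vvgi
icbps

Derivation:
Hunk 1: at line 3 remove [ywsas] add [ypguw,rlbc] -> 8 lines: nbyam rbmk nrytz hwimp ypguw rlbc vvgi icbps
Hunk 2: at line 3 remove [hwimp] add [rwtjd] -> 8 lines: nbyam rbmk nrytz rwtjd ypguw rlbc vvgi icbps
Hunk 3: at line 1 remove [rbmk,nrytz] add [eybpy,xldb,cjdru] -> 9 lines: nbyam eybpy xldb cjdru rwtjd ypguw rlbc vvgi icbps
Hunk 4: at line 4 remove [ypguw,rlbc] add [crgp] -> 8 lines: nbyam eybpy xldb cjdru rwtjd crgp vvgi icbps
Hunk 5: at line 2 remove [cjdru,rwtjd,crgp] add [cte,yuv] -> 7 lines: nbyam eybpy xldb cte yuv vvgi icbps
Hunk 6: at line 1 remove [xldb,cte,yuv] add [xgh,xoy] -> 6 lines: nbyam eybpy xgh xoy vvgi icbps
Hunk 7: at line 2 remove [xoy] add [edahr] -> 6 lines: nbyam eybpy xgh edahr vvgi icbps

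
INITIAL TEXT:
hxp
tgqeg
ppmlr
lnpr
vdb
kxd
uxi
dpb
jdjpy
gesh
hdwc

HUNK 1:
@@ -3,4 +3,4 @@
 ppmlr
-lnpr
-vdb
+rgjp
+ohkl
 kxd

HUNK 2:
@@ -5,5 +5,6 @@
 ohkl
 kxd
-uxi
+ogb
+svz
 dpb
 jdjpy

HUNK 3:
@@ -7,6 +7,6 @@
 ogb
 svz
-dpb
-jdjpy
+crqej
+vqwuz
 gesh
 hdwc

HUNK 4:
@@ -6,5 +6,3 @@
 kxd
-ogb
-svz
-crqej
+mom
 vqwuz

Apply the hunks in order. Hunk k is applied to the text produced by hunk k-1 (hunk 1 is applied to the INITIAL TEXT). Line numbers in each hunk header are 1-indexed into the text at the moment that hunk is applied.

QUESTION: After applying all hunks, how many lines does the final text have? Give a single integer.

Answer: 10

Derivation:
Hunk 1: at line 3 remove [lnpr,vdb] add [rgjp,ohkl] -> 11 lines: hxp tgqeg ppmlr rgjp ohkl kxd uxi dpb jdjpy gesh hdwc
Hunk 2: at line 5 remove [uxi] add [ogb,svz] -> 12 lines: hxp tgqeg ppmlr rgjp ohkl kxd ogb svz dpb jdjpy gesh hdwc
Hunk 3: at line 7 remove [dpb,jdjpy] add [crqej,vqwuz] -> 12 lines: hxp tgqeg ppmlr rgjp ohkl kxd ogb svz crqej vqwuz gesh hdwc
Hunk 4: at line 6 remove [ogb,svz,crqej] add [mom] -> 10 lines: hxp tgqeg ppmlr rgjp ohkl kxd mom vqwuz gesh hdwc
Final line count: 10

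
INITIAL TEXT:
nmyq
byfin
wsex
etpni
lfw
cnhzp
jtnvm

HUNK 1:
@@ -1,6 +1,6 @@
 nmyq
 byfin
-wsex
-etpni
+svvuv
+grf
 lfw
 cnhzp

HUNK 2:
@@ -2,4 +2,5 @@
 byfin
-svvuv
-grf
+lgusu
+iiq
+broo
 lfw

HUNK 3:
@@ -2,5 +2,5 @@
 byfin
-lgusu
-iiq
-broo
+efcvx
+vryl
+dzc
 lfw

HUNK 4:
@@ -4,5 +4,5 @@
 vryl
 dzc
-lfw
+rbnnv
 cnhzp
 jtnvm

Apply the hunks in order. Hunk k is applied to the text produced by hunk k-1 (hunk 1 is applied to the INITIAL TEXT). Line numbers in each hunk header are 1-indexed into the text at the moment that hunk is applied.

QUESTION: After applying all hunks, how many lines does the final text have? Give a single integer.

Answer: 8

Derivation:
Hunk 1: at line 1 remove [wsex,etpni] add [svvuv,grf] -> 7 lines: nmyq byfin svvuv grf lfw cnhzp jtnvm
Hunk 2: at line 2 remove [svvuv,grf] add [lgusu,iiq,broo] -> 8 lines: nmyq byfin lgusu iiq broo lfw cnhzp jtnvm
Hunk 3: at line 2 remove [lgusu,iiq,broo] add [efcvx,vryl,dzc] -> 8 lines: nmyq byfin efcvx vryl dzc lfw cnhzp jtnvm
Hunk 4: at line 4 remove [lfw] add [rbnnv] -> 8 lines: nmyq byfin efcvx vryl dzc rbnnv cnhzp jtnvm
Final line count: 8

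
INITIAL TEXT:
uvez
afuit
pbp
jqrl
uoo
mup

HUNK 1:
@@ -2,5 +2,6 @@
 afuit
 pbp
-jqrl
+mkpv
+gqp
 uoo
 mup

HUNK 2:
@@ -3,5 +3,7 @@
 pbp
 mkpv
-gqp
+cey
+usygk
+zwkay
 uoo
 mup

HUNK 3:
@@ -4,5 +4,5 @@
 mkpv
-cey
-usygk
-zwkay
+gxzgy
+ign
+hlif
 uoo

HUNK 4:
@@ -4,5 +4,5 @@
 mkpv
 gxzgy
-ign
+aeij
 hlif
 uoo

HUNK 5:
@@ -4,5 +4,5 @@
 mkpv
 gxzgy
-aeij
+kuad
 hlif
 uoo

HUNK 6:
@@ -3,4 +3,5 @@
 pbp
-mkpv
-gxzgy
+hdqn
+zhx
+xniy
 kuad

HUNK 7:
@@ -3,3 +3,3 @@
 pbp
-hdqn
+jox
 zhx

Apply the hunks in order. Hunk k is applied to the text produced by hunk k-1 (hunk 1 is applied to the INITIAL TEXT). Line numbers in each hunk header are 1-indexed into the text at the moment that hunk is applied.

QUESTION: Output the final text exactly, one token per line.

Answer: uvez
afuit
pbp
jox
zhx
xniy
kuad
hlif
uoo
mup

Derivation:
Hunk 1: at line 2 remove [jqrl] add [mkpv,gqp] -> 7 lines: uvez afuit pbp mkpv gqp uoo mup
Hunk 2: at line 3 remove [gqp] add [cey,usygk,zwkay] -> 9 lines: uvez afuit pbp mkpv cey usygk zwkay uoo mup
Hunk 3: at line 4 remove [cey,usygk,zwkay] add [gxzgy,ign,hlif] -> 9 lines: uvez afuit pbp mkpv gxzgy ign hlif uoo mup
Hunk 4: at line 4 remove [ign] add [aeij] -> 9 lines: uvez afuit pbp mkpv gxzgy aeij hlif uoo mup
Hunk 5: at line 4 remove [aeij] add [kuad] -> 9 lines: uvez afuit pbp mkpv gxzgy kuad hlif uoo mup
Hunk 6: at line 3 remove [mkpv,gxzgy] add [hdqn,zhx,xniy] -> 10 lines: uvez afuit pbp hdqn zhx xniy kuad hlif uoo mup
Hunk 7: at line 3 remove [hdqn] add [jox] -> 10 lines: uvez afuit pbp jox zhx xniy kuad hlif uoo mup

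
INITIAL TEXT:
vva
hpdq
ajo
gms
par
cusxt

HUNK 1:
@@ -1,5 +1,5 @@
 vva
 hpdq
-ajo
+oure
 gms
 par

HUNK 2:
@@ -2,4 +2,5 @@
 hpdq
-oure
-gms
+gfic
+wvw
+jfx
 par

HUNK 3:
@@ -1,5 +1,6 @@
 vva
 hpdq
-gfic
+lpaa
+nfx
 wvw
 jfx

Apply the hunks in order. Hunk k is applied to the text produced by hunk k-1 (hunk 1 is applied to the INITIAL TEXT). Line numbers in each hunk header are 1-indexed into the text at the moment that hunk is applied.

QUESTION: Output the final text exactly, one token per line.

Answer: vva
hpdq
lpaa
nfx
wvw
jfx
par
cusxt

Derivation:
Hunk 1: at line 1 remove [ajo] add [oure] -> 6 lines: vva hpdq oure gms par cusxt
Hunk 2: at line 2 remove [oure,gms] add [gfic,wvw,jfx] -> 7 lines: vva hpdq gfic wvw jfx par cusxt
Hunk 3: at line 1 remove [gfic] add [lpaa,nfx] -> 8 lines: vva hpdq lpaa nfx wvw jfx par cusxt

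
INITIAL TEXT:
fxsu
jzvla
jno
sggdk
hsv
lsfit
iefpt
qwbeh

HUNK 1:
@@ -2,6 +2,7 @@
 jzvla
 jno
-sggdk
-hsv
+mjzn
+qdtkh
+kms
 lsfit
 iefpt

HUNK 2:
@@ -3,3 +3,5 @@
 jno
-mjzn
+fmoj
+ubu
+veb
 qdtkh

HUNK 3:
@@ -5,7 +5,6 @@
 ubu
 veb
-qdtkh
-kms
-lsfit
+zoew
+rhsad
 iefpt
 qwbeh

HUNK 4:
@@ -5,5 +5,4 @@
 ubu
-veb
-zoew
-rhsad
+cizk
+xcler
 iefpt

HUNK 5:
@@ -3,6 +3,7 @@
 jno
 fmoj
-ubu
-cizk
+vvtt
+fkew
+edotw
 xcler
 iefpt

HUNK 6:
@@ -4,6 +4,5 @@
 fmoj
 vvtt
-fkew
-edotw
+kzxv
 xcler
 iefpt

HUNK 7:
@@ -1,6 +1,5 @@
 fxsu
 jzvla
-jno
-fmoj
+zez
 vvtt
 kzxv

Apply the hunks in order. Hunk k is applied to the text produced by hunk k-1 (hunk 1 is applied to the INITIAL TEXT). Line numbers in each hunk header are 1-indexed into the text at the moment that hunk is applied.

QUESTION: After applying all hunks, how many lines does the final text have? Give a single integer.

Hunk 1: at line 2 remove [sggdk,hsv] add [mjzn,qdtkh,kms] -> 9 lines: fxsu jzvla jno mjzn qdtkh kms lsfit iefpt qwbeh
Hunk 2: at line 3 remove [mjzn] add [fmoj,ubu,veb] -> 11 lines: fxsu jzvla jno fmoj ubu veb qdtkh kms lsfit iefpt qwbeh
Hunk 3: at line 5 remove [qdtkh,kms,lsfit] add [zoew,rhsad] -> 10 lines: fxsu jzvla jno fmoj ubu veb zoew rhsad iefpt qwbeh
Hunk 4: at line 5 remove [veb,zoew,rhsad] add [cizk,xcler] -> 9 lines: fxsu jzvla jno fmoj ubu cizk xcler iefpt qwbeh
Hunk 5: at line 3 remove [ubu,cizk] add [vvtt,fkew,edotw] -> 10 lines: fxsu jzvla jno fmoj vvtt fkew edotw xcler iefpt qwbeh
Hunk 6: at line 4 remove [fkew,edotw] add [kzxv] -> 9 lines: fxsu jzvla jno fmoj vvtt kzxv xcler iefpt qwbeh
Hunk 7: at line 1 remove [jno,fmoj] add [zez] -> 8 lines: fxsu jzvla zez vvtt kzxv xcler iefpt qwbeh
Final line count: 8

Answer: 8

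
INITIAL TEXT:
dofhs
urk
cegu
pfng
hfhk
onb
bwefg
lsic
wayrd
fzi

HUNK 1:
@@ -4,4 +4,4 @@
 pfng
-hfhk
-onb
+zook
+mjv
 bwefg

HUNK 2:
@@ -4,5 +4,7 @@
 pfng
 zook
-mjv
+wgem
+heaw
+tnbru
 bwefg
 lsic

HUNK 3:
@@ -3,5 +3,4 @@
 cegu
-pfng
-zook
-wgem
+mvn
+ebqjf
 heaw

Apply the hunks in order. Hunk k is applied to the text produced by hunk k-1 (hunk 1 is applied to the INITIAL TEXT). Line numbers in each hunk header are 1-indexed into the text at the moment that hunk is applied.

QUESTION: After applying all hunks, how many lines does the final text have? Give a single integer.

Hunk 1: at line 4 remove [hfhk,onb] add [zook,mjv] -> 10 lines: dofhs urk cegu pfng zook mjv bwefg lsic wayrd fzi
Hunk 2: at line 4 remove [mjv] add [wgem,heaw,tnbru] -> 12 lines: dofhs urk cegu pfng zook wgem heaw tnbru bwefg lsic wayrd fzi
Hunk 3: at line 3 remove [pfng,zook,wgem] add [mvn,ebqjf] -> 11 lines: dofhs urk cegu mvn ebqjf heaw tnbru bwefg lsic wayrd fzi
Final line count: 11

Answer: 11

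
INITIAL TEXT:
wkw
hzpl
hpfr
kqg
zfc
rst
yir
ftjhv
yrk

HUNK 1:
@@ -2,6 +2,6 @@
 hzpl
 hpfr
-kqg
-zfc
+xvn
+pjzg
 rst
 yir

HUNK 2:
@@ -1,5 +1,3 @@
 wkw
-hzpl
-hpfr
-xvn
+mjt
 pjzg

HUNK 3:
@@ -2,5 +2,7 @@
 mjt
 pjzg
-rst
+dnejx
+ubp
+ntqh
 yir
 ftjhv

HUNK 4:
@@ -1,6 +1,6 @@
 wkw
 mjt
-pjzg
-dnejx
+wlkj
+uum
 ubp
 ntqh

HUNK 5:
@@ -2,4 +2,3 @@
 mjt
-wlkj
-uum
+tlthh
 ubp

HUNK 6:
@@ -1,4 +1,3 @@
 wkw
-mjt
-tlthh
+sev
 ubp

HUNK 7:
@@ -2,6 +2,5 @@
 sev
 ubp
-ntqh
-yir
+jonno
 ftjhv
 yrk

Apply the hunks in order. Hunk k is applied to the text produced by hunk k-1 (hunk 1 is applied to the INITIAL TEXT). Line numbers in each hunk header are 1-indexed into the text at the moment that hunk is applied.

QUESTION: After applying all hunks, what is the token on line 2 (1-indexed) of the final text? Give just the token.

Answer: sev

Derivation:
Hunk 1: at line 2 remove [kqg,zfc] add [xvn,pjzg] -> 9 lines: wkw hzpl hpfr xvn pjzg rst yir ftjhv yrk
Hunk 2: at line 1 remove [hzpl,hpfr,xvn] add [mjt] -> 7 lines: wkw mjt pjzg rst yir ftjhv yrk
Hunk 3: at line 2 remove [rst] add [dnejx,ubp,ntqh] -> 9 lines: wkw mjt pjzg dnejx ubp ntqh yir ftjhv yrk
Hunk 4: at line 1 remove [pjzg,dnejx] add [wlkj,uum] -> 9 lines: wkw mjt wlkj uum ubp ntqh yir ftjhv yrk
Hunk 5: at line 2 remove [wlkj,uum] add [tlthh] -> 8 lines: wkw mjt tlthh ubp ntqh yir ftjhv yrk
Hunk 6: at line 1 remove [mjt,tlthh] add [sev] -> 7 lines: wkw sev ubp ntqh yir ftjhv yrk
Hunk 7: at line 2 remove [ntqh,yir] add [jonno] -> 6 lines: wkw sev ubp jonno ftjhv yrk
Final line 2: sev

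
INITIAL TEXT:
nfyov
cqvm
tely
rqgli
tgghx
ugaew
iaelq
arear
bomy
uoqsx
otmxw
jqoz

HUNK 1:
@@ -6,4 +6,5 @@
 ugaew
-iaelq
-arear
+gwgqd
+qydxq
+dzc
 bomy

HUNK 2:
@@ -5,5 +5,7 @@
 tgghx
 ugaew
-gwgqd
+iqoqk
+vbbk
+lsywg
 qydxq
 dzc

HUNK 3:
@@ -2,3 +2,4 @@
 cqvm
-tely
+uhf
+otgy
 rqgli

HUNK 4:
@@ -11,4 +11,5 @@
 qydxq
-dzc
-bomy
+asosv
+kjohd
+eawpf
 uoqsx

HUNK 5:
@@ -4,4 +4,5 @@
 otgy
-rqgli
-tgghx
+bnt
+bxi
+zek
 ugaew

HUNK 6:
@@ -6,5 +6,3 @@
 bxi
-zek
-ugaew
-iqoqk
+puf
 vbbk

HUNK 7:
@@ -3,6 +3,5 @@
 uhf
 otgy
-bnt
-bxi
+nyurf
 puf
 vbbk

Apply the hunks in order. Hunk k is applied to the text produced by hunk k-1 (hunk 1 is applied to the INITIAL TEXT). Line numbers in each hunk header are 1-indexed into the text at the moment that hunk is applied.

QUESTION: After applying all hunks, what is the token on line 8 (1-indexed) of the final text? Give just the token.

Answer: lsywg

Derivation:
Hunk 1: at line 6 remove [iaelq,arear] add [gwgqd,qydxq,dzc] -> 13 lines: nfyov cqvm tely rqgli tgghx ugaew gwgqd qydxq dzc bomy uoqsx otmxw jqoz
Hunk 2: at line 5 remove [gwgqd] add [iqoqk,vbbk,lsywg] -> 15 lines: nfyov cqvm tely rqgli tgghx ugaew iqoqk vbbk lsywg qydxq dzc bomy uoqsx otmxw jqoz
Hunk 3: at line 2 remove [tely] add [uhf,otgy] -> 16 lines: nfyov cqvm uhf otgy rqgli tgghx ugaew iqoqk vbbk lsywg qydxq dzc bomy uoqsx otmxw jqoz
Hunk 4: at line 11 remove [dzc,bomy] add [asosv,kjohd,eawpf] -> 17 lines: nfyov cqvm uhf otgy rqgli tgghx ugaew iqoqk vbbk lsywg qydxq asosv kjohd eawpf uoqsx otmxw jqoz
Hunk 5: at line 4 remove [rqgli,tgghx] add [bnt,bxi,zek] -> 18 lines: nfyov cqvm uhf otgy bnt bxi zek ugaew iqoqk vbbk lsywg qydxq asosv kjohd eawpf uoqsx otmxw jqoz
Hunk 6: at line 6 remove [zek,ugaew,iqoqk] add [puf] -> 16 lines: nfyov cqvm uhf otgy bnt bxi puf vbbk lsywg qydxq asosv kjohd eawpf uoqsx otmxw jqoz
Hunk 7: at line 3 remove [bnt,bxi] add [nyurf] -> 15 lines: nfyov cqvm uhf otgy nyurf puf vbbk lsywg qydxq asosv kjohd eawpf uoqsx otmxw jqoz
Final line 8: lsywg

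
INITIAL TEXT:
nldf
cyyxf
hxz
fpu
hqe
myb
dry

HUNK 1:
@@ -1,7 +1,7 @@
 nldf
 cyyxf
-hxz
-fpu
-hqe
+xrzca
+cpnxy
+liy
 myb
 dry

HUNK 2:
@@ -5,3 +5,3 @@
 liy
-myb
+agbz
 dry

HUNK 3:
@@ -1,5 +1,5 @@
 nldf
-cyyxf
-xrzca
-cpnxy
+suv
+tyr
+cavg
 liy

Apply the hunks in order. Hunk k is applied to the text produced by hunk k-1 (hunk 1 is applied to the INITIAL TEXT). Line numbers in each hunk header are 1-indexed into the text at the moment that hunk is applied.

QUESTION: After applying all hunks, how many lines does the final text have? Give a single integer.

Hunk 1: at line 1 remove [hxz,fpu,hqe] add [xrzca,cpnxy,liy] -> 7 lines: nldf cyyxf xrzca cpnxy liy myb dry
Hunk 2: at line 5 remove [myb] add [agbz] -> 7 lines: nldf cyyxf xrzca cpnxy liy agbz dry
Hunk 3: at line 1 remove [cyyxf,xrzca,cpnxy] add [suv,tyr,cavg] -> 7 lines: nldf suv tyr cavg liy agbz dry
Final line count: 7

Answer: 7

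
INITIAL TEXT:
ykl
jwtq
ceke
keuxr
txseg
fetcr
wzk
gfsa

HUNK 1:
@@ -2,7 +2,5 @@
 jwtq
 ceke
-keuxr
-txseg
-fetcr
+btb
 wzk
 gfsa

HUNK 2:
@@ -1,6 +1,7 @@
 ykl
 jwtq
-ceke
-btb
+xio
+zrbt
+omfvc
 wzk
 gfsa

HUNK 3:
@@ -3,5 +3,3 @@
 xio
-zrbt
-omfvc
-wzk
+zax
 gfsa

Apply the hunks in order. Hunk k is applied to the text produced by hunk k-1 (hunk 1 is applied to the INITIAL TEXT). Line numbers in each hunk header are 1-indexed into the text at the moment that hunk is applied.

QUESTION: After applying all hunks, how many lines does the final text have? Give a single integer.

Answer: 5

Derivation:
Hunk 1: at line 2 remove [keuxr,txseg,fetcr] add [btb] -> 6 lines: ykl jwtq ceke btb wzk gfsa
Hunk 2: at line 1 remove [ceke,btb] add [xio,zrbt,omfvc] -> 7 lines: ykl jwtq xio zrbt omfvc wzk gfsa
Hunk 3: at line 3 remove [zrbt,omfvc,wzk] add [zax] -> 5 lines: ykl jwtq xio zax gfsa
Final line count: 5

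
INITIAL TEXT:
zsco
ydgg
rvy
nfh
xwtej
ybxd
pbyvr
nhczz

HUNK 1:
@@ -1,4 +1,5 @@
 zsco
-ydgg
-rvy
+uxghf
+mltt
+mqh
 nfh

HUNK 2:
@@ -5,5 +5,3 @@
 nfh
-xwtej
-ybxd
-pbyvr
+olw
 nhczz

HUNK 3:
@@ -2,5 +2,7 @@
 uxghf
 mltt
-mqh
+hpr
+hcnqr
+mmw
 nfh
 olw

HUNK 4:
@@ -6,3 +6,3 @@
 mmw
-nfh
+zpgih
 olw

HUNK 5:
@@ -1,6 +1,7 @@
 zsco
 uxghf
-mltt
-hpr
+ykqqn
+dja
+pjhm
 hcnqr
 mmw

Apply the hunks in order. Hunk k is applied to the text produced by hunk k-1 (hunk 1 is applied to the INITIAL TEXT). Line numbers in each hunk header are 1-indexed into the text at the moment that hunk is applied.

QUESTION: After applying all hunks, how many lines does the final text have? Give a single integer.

Hunk 1: at line 1 remove [ydgg,rvy] add [uxghf,mltt,mqh] -> 9 lines: zsco uxghf mltt mqh nfh xwtej ybxd pbyvr nhczz
Hunk 2: at line 5 remove [xwtej,ybxd,pbyvr] add [olw] -> 7 lines: zsco uxghf mltt mqh nfh olw nhczz
Hunk 3: at line 2 remove [mqh] add [hpr,hcnqr,mmw] -> 9 lines: zsco uxghf mltt hpr hcnqr mmw nfh olw nhczz
Hunk 4: at line 6 remove [nfh] add [zpgih] -> 9 lines: zsco uxghf mltt hpr hcnqr mmw zpgih olw nhczz
Hunk 5: at line 1 remove [mltt,hpr] add [ykqqn,dja,pjhm] -> 10 lines: zsco uxghf ykqqn dja pjhm hcnqr mmw zpgih olw nhczz
Final line count: 10

Answer: 10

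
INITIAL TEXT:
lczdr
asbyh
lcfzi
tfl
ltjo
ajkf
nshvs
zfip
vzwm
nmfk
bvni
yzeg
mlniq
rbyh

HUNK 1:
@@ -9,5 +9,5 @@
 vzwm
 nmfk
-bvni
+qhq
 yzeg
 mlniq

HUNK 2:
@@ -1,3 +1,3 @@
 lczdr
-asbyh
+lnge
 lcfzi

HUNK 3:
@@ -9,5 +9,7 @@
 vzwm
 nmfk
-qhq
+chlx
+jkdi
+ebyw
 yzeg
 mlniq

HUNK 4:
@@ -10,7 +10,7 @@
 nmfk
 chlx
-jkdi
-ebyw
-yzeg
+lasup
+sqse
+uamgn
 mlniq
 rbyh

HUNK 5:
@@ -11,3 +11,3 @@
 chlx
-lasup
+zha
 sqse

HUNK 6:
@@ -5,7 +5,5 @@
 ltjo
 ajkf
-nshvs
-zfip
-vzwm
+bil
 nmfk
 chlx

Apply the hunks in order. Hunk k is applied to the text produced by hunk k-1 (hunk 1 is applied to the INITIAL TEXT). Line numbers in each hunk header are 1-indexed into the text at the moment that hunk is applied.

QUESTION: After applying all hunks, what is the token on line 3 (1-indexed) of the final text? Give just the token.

Hunk 1: at line 9 remove [bvni] add [qhq] -> 14 lines: lczdr asbyh lcfzi tfl ltjo ajkf nshvs zfip vzwm nmfk qhq yzeg mlniq rbyh
Hunk 2: at line 1 remove [asbyh] add [lnge] -> 14 lines: lczdr lnge lcfzi tfl ltjo ajkf nshvs zfip vzwm nmfk qhq yzeg mlniq rbyh
Hunk 3: at line 9 remove [qhq] add [chlx,jkdi,ebyw] -> 16 lines: lczdr lnge lcfzi tfl ltjo ajkf nshvs zfip vzwm nmfk chlx jkdi ebyw yzeg mlniq rbyh
Hunk 4: at line 10 remove [jkdi,ebyw,yzeg] add [lasup,sqse,uamgn] -> 16 lines: lczdr lnge lcfzi tfl ltjo ajkf nshvs zfip vzwm nmfk chlx lasup sqse uamgn mlniq rbyh
Hunk 5: at line 11 remove [lasup] add [zha] -> 16 lines: lczdr lnge lcfzi tfl ltjo ajkf nshvs zfip vzwm nmfk chlx zha sqse uamgn mlniq rbyh
Hunk 6: at line 5 remove [nshvs,zfip,vzwm] add [bil] -> 14 lines: lczdr lnge lcfzi tfl ltjo ajkf bil nmfk chlx zha sqse uamgn mlniq rbyh
Final line 3: lcfzi

Answer: lcfzi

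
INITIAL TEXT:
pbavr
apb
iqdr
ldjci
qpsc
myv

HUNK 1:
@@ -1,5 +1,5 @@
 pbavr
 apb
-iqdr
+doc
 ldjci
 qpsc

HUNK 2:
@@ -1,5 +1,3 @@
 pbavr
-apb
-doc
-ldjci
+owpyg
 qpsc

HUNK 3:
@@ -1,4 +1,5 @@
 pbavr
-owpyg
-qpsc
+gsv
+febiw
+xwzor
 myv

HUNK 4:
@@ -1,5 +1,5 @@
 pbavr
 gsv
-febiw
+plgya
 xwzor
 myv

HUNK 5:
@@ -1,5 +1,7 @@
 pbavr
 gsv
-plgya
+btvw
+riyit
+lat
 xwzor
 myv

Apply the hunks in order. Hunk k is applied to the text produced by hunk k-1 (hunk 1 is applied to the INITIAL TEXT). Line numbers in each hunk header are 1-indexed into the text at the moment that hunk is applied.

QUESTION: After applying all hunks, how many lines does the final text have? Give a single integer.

Hunk 1: at line 1 remove [iqdr] add [doc] -> 6 lines: pbavr apb doc ldjci qpsc myv
Hunk 2: at line 1 remove [apb,doc,ldjci] add [owpyg] -> 4 lines: pbavr owpyg qpsc myv
Hunk 3: at line 1 remove [owpyg,qpsc] add [gsv,febiw,xwzor] -> 5 lines: pbavr gsv febiw xwzor myv
Hunk 4: at line 1 remove [febiw] add [plgya] -> 5 lines: pbavr gsv plgya xwzor myv
Hunk 5: at line 1 remove [plgya] add [btvw,riyit,lat] -> 7 lines: pbavr gsv btvw riyit lat xwzor myv
Final line count: 7

Answer: 7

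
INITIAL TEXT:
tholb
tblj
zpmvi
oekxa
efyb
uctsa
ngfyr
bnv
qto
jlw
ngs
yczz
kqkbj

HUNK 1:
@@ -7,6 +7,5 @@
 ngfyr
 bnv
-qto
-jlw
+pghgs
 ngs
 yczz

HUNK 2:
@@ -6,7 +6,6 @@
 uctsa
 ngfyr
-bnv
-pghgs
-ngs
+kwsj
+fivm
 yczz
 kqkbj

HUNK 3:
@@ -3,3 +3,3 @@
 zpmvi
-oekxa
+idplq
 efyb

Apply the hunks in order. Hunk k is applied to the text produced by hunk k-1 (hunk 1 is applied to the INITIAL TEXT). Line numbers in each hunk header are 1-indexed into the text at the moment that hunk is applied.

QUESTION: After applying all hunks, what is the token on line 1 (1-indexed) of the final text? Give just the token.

Hunk 1: at line 7 remove [qto,jlw] add [pghgs] -> 12 lines: tholb tblj zpmvi oekxa efyb uctsa ngfyr bnv pghgs ngs yczz kqkbj
Hunk 2: at line 6 remove [bnv,pghgs,ngs] add [kwsj,fivm] -> 11 lines: tholb tblj zpmvi oekxa efyb uctsa ngfyr kwsj fivm yczz kqkbj
Hunk 3: at line 3 remove [oekxa] add [idplq] -> 11 lines: tholb tblj zpmvi idplq efyb uctsa ngfyr kwsj fivm yczz kqkbj
Final line 1: tholb

Answer: tholb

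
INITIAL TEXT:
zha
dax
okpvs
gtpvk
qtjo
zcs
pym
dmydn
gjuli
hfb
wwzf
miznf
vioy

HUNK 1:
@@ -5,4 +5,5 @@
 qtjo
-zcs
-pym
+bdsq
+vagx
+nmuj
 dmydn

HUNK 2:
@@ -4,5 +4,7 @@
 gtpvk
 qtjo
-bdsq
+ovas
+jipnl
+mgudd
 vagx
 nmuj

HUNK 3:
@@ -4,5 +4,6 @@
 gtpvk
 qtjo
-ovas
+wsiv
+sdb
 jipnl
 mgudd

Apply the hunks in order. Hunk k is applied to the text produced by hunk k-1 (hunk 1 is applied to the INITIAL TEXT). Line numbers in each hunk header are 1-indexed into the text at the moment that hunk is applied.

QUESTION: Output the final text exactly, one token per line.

Answer: zha
dax
okpvs
gtpvk
qtjo
wsiv
sdb
jipnl
mgudd
vagx
nmuj
dmydn
gjuli
hfb
wwzf
miznf
vioy

Derivation:
Hunk 1: at line 5 remove [zcs,pym] add [bdsq,vagx,nmuj] -> 14 lines: zha dax okpvs gtpvk qtjo bdsq vagx nmuj dmydn gjuli hfb wwzf miznf vioy
Hunk 2: at line 4 remove [bdsq] add [ovas,jipnl,mgudd] -> 16 lines: zha dax okpvs gtpvk qtjo ovas jipnl mgudd vagx nmuj dmydn gjuli hfb wwzf miznf vioy
Hunk 3: at line 4 remove [ovas] add [wsiv,sdb] -> 17 lines: zha dax okpvs gtpvk qtjo wsiv sdb jipnl mgudd vagx nmuj dmydn gjuli hfb wwzf miznf vioy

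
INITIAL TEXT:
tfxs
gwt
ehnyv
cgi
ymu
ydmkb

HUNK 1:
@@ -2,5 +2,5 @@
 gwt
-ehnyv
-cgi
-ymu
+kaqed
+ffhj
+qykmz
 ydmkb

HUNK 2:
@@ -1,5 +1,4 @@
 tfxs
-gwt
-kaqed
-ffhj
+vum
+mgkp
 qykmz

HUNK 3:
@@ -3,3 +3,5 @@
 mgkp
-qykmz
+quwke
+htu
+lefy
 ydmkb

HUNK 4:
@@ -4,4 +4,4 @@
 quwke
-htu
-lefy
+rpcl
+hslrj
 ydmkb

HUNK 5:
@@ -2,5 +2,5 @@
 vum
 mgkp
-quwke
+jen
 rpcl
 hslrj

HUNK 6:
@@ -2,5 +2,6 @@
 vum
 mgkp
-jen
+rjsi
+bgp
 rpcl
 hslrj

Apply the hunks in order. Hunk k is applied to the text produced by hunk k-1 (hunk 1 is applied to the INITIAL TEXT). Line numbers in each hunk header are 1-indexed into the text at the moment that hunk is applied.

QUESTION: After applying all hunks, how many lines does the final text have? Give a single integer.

Answer: 8

Derivation:
Hunk 1: at line 2 remove [ehnyv,cgi,ymu] add [kaqed,ffhj,qykmz] -> 6 lines: tfxs gwt kaqed ffhj qykmz ydmkb
Hunk 2: at line 1 remove [gwt,kaqed,ffhj] add [vum,mgkp] -> 5 lines: tfxs vum mgkp qykmz ydmkb
Hunk 3: at line 3 remove [qykmz] add [quwke,htu,lefy] -> 7 lines: tfxs vum mgkp quwke htu lefy ydmkb
Hunk 4: at line 4 remove [htu,lefy] add [rpcl,hslrj] -> 7 lines: tfxs vum mgkp quwke rpcl hslrj ydmkb
Hunk 5: at line 2 remove [quwke] add [jen] -> 7 lines: tfxs vum mgkp jen rpcl hslrj ydmkb
Hunk 6: at line 2 remove [jen] add [rjsi,bgp] -> 8 lines: tfxs vum mgkp rjsi bgp rpcl hslrj ydmkb
Final line count: 8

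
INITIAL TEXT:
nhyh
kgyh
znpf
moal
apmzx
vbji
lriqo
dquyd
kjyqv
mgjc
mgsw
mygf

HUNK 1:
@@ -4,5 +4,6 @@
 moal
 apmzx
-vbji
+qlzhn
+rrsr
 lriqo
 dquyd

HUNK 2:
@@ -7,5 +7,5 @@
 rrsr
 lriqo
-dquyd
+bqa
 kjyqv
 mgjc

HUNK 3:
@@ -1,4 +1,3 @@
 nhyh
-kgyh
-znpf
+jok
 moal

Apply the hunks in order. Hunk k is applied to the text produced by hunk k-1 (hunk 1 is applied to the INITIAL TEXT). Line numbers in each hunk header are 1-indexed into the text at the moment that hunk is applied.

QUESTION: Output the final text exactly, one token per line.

Hunk 1: at line 4 remove [vbji] add [qlzhn,rrsr] -> 13 lines: nhyh kgyh znpf moal apmzx qlzhn rrsr lriqo dquyd kjyqv mgjc mgsw mygf
Hunk 2: at line 7 remove [dquyd] add [bqa] -> 13 lines: nhyh kgyh znpf moal apmzx qlzhn rrsr lriqo bqa kjyqv mgjc mgsw mygf
Hunk 3: at line 1 remove [kgyh,znpf] add [jok] -> 12 lines: nhyh jok moal apmzx qlzhn rrsr lriqo bqa kjyqv mgjc mgsw mygf

Answer: nhyh
jok
moal
apmzx
qlzhn
rrsr
lriqo
bqa
kjyqv
mgjc
mgsw
mygf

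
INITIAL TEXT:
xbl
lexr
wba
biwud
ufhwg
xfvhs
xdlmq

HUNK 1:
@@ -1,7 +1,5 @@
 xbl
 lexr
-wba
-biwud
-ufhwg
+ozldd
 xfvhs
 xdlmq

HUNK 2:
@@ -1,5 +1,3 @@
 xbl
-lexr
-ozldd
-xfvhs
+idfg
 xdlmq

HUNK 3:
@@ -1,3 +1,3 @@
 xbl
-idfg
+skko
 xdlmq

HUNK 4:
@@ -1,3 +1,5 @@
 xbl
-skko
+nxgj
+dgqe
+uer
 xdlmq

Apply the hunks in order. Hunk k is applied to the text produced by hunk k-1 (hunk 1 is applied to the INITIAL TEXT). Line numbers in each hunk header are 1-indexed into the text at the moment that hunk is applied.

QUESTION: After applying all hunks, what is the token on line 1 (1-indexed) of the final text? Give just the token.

Hunk 1: at line 1 remove [wba,biwud,ufhwg] add [ozldd] -> 5 lines: xbl lexr ozldd xfvhs xdlmq
Hunk 2: at line 1 remove [lexr,ozldd,xfvhs] add [idfg] -> 3 lines: xbl idfg xdlmq
Hunk 3: at line 1 remove [idfg] add [skko] -> 3 lines: xbl skko xdlmq
Hunk 4: at line 1 remove [skko] add [nxgj,dgqe,uer] -> 5 lines: xbl nxgj dgqe uer xdlmq
Final line 1: xbl

Answer: xbl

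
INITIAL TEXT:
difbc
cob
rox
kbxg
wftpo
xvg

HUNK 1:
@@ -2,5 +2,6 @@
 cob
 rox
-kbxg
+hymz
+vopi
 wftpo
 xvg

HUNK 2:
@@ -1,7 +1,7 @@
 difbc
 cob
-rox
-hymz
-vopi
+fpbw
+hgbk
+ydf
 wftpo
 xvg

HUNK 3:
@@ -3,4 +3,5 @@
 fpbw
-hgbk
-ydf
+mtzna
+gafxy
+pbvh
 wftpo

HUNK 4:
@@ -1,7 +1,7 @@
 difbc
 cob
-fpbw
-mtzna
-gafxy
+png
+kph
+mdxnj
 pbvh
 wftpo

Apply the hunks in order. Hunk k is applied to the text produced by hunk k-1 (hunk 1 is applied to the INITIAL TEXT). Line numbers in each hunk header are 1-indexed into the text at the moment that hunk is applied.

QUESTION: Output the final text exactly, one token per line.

Hunk 1: at line 2 remove [kbxg] add [hymz,vopi] -> 7 lines: difbc cob rox hymz vopi wftpo xvg
Hunk 2: at line 1 remove [rox,hymz,vopi] add [fpbw,hgbk,ydf] -> 7 lines: difbc cob fpbw hgbk ydf wftpo xvg
Hunk 3: at line 3 remove [hgbk,ydf] add [mtzna,gafxy,pbvh] -> 8 lines: difbc cob fpbw mtzna gafxy pbvh wftpo xvg
Hunk 4: at line 1 remove [fpbw,mtzna,gafxy] add [png,kph,mdxnj] -> 8 lines: difbc cob png kph mdxnj pbvh wftpo xvg

Answer: difbc
cob
png
kph
mdxnj
pbvh
wftpo
xvg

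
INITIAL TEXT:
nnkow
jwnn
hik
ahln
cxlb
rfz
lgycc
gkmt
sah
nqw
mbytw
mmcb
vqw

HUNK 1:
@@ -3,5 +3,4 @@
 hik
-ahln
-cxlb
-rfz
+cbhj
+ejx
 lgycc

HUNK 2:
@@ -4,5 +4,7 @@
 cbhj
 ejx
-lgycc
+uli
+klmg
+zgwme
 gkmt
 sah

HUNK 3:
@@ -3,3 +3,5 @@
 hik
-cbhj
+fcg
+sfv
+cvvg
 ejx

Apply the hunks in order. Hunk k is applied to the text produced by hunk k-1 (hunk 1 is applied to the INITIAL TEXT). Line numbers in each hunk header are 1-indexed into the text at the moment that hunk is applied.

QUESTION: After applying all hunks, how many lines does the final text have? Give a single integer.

Hunk 1: at line 3 remove [ahln,cxlb,rfz] add [cbhj,ejx] -> 12 lines: nnkow jwnn hik cbhj ejx lgycc gkmt sah nqw mbytw mmcb vqw
Hunk 2: at line 4 remove [lgycc] add [uli,klmg,zgwme] -> 14 lines: nnkow jwnn hik cbhj ejx uli klmg zgwme gkmt sah nqw mbytw mmcb vqw
Hunk 3: at line 3 remove [cbhj] add [fcg,sfv,cvvg] -> 16 lines: nnkow jwnn hik fcg sfv cvvg ejx uli klmg zgwme gkmt sah nqw mbytw mmcb vqw
Final line count: 16

Answer: 16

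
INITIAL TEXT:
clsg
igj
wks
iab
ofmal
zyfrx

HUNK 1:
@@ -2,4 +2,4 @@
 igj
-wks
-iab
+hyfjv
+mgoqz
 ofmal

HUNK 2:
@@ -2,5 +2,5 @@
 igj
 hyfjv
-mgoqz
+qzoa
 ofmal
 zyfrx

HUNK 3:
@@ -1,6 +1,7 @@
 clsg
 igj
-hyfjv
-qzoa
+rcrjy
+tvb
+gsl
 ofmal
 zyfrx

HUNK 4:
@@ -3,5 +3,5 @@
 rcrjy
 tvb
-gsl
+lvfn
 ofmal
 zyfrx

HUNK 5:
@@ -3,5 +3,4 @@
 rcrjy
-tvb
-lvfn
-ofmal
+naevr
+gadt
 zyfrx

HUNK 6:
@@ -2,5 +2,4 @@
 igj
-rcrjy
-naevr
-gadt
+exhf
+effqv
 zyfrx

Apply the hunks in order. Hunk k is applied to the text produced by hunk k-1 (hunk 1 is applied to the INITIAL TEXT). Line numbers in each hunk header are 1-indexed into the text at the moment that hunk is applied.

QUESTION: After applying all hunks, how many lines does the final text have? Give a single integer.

Answer: 5

Derivation:
Hunk 1: at line 2 remove [wks,iab] add [hyfjv,mgoqz] -> 6 lines: clsg igj hyfjv mgoqz ofmal zyfrx
Hunk 2: at line 2 remove [mgoqz] add [qzoa] -> 6 lines: clsg igj hyfjv qzoa ofmal zyfrx
Hunk 3: at line 1 remove [hyfjv,qzoa] add [rcrjy,tvb,gsl] -> 7 lines: clsg igj rcrjy tvb gsl ofmal zyfrx
Hunk 4: at line 3 remove [gsl] add [lvfn] -> 7 lines: clsg igj rcrjy tvb lvfn ofmal zyfrx
Hunk 5: at line 3 remove [tvb,lvfn,ofmal] add [naevr,gadt] -> 6 lines: clsg igj rcrjy naevr gadt zyfrx
Hunk 6: at line 2 remove [rcrjy,naevr,gadt] add [exhf,effqv] -> 5 lines: clsg igj exhf effqv zyfrx
Final line count: 5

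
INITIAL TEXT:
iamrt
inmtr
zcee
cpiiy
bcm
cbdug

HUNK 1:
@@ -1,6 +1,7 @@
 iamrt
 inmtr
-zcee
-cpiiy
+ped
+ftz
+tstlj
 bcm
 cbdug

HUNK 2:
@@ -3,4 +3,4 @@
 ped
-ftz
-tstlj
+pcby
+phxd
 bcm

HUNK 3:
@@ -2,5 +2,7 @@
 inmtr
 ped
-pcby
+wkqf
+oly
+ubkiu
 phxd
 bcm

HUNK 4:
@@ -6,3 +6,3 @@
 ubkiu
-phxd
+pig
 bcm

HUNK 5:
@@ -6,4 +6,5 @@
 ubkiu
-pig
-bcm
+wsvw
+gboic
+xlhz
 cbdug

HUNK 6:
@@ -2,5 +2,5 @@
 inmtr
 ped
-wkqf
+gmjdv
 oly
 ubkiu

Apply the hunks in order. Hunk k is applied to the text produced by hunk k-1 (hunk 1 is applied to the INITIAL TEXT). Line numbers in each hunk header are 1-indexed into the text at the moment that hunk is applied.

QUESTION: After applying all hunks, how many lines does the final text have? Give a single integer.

Answer: 10

Derivation:
Hunk 1: at line 1 remove [zcee,cpiiy] add [ped,ftz,tstlj] -> 7 lines: iamrt inmtr ped ftz tstlj bcm cbdug
Hunk 2: at line 3 remove [ftz,tstlj] add [pcby,phxd] -> 7 lines: iamrt inmtr ped pcby phxd bcm cbdug
Hunk 3: at line 2 remove [pcby] add [wkqf,oly,ubkiu] -> 9 lines: iamrt inmtr ped wkqf oly ubkiu phxd bcm cbdug
Hunk 4: at line 6 remove [phxd] add [pig] -> 9 lines: iamrt inmtr ped wkqf oly ubkiu pig bcm cbdug
Hunk 5: at line 6 remove [pig,bcm] add [wsvw,gboic,xlhz] -> 10 lines: iamrt inmtr ped wkqf oly ubkiu wsvw gboic xlhz cbdug
Hunk 6: at line 2 remove [wkqf] add [gmjdv] -> 10 lines: iamrt inmtr ped gmjdv oly ubkiu wsvw gboic xlhz cbdug
Final line count: 10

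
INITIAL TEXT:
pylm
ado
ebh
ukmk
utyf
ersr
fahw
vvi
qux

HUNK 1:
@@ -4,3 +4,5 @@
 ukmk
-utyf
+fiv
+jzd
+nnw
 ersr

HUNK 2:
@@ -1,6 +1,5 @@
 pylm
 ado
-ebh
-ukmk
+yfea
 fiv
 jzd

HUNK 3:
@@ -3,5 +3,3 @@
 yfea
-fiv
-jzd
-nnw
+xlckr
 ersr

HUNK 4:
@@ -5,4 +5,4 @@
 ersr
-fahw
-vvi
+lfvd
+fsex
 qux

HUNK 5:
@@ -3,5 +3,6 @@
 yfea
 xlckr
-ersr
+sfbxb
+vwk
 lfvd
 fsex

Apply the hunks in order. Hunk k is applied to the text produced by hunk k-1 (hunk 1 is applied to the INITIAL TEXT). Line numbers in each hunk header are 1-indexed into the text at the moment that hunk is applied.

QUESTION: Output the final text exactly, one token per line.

Answer: pylm
ado
yfea
xlckr
sfbxb
vwk
lfvd
fsex
qux

Derivation:
Hunk 1: at line 4 remove [utyf] add [fiv,jzd,nnw] -> 11 lines: pylm ado ebh ukmk fiv jzd nnw ersr fahw vvi qux
Hunk 2: at line 1 remove [ebh,ukmk] add [yfea] -> 10 lines: pylm ado yfea fiv jzd nnw ersr fahw vvi qux
Hunk 3: at line 3 remove [fiv,jzd,nnw] add [xlckr] -> 8 lines: pylm ado yfea xlckr ersr fahw vvi qux
Hunk 4: at line 5 remove [fahw,vvi] add [lfvd,fsex] -> 8 lines: pylm ado yfea xlckr ersr lfvd fsex qux
Hunk 5: at line 3 remove [ersr] add [sfbxb,vwk] -> 9 lines: pylm ado yfea xlckr sfbxb vwk lfvd fsex qux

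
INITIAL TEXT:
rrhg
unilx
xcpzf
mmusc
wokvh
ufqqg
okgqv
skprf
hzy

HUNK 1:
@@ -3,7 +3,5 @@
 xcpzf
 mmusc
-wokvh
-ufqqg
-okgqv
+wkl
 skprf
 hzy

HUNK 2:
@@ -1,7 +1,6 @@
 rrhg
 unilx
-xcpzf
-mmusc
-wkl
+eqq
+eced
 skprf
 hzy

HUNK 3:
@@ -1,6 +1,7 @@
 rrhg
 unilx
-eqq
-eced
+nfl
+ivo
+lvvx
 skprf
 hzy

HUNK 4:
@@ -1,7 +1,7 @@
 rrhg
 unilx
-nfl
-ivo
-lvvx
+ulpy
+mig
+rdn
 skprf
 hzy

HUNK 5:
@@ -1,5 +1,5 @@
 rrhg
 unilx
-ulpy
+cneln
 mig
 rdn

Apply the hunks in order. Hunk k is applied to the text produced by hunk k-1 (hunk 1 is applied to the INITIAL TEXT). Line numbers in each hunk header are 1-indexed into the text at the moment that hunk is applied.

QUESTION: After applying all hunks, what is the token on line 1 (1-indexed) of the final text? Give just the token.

Hunk 1: at line 3 remove [wokvh,ufqqg,okgqv] add [wkl] -> 7 lines: rrhg unilx xcpzf mmusc wkl skprf hzy
Hunk 2: at line 1 remove [xcpzf,mmusc,wkl] add [eqq,eced] -> 6 lines: rrhg unilx eqq eced skprf hzy
Hunk 3: at line 1 remove [eqq,eced] add [nfl,ivo,lvvx] -> 7 lines: rrhg unilx nfl ivo lvvx skprf hzy
Hunk 4: at line 1 remove [nfl,ivo,lvvx] add [ulpy,mig,rdn] -> 7 lines: rrhg unilx ulpy mig rdn skprf hzy
Hunk 5: at line 1 remove [ulpy] add [cneln] -> 7 lines: rrhg unilx cneln mig rdn skprf hzy
Final line 1: rrhg

Answer: rrhg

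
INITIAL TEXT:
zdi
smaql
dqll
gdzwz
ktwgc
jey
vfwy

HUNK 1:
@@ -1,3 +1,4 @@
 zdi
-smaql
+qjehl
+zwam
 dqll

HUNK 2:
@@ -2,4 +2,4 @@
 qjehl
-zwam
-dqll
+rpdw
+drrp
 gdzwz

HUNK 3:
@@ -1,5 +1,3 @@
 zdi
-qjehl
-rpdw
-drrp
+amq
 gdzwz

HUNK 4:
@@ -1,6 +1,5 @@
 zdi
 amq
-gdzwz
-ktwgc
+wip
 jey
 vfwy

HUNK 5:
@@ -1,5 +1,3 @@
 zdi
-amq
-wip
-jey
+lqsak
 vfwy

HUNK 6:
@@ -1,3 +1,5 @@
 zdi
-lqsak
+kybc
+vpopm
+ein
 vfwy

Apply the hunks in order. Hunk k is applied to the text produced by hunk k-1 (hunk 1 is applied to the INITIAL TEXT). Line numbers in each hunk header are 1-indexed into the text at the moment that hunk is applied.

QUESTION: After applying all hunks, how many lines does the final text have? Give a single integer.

Hunk 1: at line 1 remove [smaql] add [qjehl,zwam] -> 8 lines: zdi qjehl zwam dqll gdzwz ktwgc jey vfwy
Hunk 2: at line 2 remove [zwam,dqll] add [rpdw,drrp] -> 8 lines: zdi qjehl rpdw drrp gdzwz ktwgc jey vfwy
Hunk 3: at line 1 remove [qjehl,rpdw,drrp] add [amq] -> 6 lines: zdi amq gdzwz ktwgc jey vfwy
Hunk 4: at line 1 remove [gdzwz,ktwgc] add [wip] -> 5 lines: zdi amq wip jey vfwy
Hunk 5: at line 1 remove [amq,wip,jey] add [lqsak] -> 3 lines: zdi lqsak vfwy
Hunk 6: at line 1 remove [lqsak] add [kybc,vpopm,ein] -> 5 lines: zdi kybc vpopm ein vfwy
Final line count: 5

Answer: 5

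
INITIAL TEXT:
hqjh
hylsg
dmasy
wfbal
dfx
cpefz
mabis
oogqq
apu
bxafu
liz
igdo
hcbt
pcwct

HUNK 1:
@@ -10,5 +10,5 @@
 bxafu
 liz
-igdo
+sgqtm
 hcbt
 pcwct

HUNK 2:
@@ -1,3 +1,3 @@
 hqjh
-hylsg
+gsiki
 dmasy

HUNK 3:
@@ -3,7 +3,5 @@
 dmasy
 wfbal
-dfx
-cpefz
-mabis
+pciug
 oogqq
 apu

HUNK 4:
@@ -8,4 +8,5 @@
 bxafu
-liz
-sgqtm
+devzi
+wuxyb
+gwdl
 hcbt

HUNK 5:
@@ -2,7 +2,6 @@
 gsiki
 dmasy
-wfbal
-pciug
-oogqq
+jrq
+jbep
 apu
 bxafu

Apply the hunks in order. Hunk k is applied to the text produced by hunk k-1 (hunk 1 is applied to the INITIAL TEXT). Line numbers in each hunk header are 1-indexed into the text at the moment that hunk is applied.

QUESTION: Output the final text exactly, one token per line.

Answer: hqjh
gsiki
dmasy
jrq
jbep
apu
bxafu
devzi
wuxyb
gwdl
hcbt
pcwct

Derivation:
Hunk 1: at line 10 remove [igdo] add [sgqtm] -> 14 lines: hqjh hylsg dmasy wfbal dfx cpefz mabis oogqq apu bxafu liz sgqtm hcbt pcwct
Hunk 2: at line 1 remove [hylsg] add [gsiki] -> 14 lines: hqjh gsiki dmasy wfbal dfx cpefz mabis oogqq apu bxafu liz sgqtm hcbt pcwct
Hunk 3: at line 3 remove [dfx,cpefz,mabis] add [pciug] -> 12 lines: hqjh gsiki dmasy wfbal pciug oogqq apu bxafu liz sgqtm hcbt pcwct
Hunk 4: at line 8 remove [liz,sgqtm] add [devzi,wuxyb,gwdl] -> 13 lines: hqjh gsiki dmasy wfbal pciug oogqq apu bxafu devzi wuxyb gwdl hcbt pcwct
Hunk 5: at line 2 remove [wfbal,pciug,oogqq] add [jrq,jbep] -> 12 lines: hqjh gsiki dmasy jrq jbep apu bxafu devzi wuxyb gwdl hcbt pcwct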